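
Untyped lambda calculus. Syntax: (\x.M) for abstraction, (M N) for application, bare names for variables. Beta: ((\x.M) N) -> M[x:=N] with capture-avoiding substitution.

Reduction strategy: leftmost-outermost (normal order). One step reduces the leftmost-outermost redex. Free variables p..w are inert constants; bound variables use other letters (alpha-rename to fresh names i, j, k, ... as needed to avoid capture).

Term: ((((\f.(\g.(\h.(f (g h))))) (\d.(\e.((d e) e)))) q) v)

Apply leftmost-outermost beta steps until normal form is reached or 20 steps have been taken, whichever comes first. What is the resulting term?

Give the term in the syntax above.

Step 0: ((((\f.(\g.(\h.(f (g h))))) (\d.(\e.((d e) e)))) q) v)
Step 1: (((\g.(\h.((\d.(\e.((d e) e))) (g h)))) q) v)
Step 2: ((\h.((\d.(\e.((d e) e))) (q h))) v)
Step 3: ((\d.(\e.((d e) e))) (q v))
Step 4: (\e.(((q v) e) e))

Answer: (\e.(((q v) e) e))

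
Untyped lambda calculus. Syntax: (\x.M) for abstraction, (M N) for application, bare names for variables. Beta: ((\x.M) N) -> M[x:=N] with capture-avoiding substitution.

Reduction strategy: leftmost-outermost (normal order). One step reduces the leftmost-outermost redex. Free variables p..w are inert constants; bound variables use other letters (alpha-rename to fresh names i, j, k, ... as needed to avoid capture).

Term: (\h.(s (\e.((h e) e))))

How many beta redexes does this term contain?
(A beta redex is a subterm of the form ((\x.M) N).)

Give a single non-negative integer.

Answer: 0

Derivation:
Term: (\h.(s (\e.((h e) e))))
  (no redexes)
Total redexes: 0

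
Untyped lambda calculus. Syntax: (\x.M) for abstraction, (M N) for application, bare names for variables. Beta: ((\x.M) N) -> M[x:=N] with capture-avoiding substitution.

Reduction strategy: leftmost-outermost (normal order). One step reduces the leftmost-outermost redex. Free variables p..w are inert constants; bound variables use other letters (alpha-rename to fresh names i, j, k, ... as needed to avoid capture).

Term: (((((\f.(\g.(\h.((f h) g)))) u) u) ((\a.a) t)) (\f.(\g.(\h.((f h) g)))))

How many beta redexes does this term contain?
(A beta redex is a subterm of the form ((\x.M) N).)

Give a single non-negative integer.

Answer: 2

Derivation:
Term: (((((\f.(\g.(\h.((f h) g)))) u) u) ((\a.a) t)) (\f.(\g.(\h.((f h) g)))))
  Redex: ((\f.(\g.(\h.((f h) g)))) u)
  Redex: ((\a.a) t)
Total redexes: 2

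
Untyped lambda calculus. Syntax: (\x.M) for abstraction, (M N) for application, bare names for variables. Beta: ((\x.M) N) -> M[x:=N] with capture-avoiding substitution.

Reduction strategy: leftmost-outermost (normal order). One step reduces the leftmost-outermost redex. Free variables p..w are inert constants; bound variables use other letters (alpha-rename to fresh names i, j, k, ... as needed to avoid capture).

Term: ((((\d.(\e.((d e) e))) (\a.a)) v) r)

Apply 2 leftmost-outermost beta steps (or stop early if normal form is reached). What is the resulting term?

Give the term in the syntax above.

Answer: ((((\a.a) v) v) r)

Derivation:
Step 0: ((((\d.(\e.((d e) e))) (\a.a)) v) r)
Step 1: (((\e.(((\a.a) e) e)) v) r)
Step 2: ((((\a.a) v) v) r)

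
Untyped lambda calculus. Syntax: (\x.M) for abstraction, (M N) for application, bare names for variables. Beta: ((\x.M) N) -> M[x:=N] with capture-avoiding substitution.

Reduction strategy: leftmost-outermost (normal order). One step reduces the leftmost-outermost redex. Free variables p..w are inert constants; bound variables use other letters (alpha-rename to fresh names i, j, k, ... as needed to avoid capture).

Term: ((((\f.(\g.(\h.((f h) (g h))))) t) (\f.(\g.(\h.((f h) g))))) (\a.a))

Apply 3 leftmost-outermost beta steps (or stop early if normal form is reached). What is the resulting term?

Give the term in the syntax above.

Step 0: ((((\f.(\g.(\h.((f h) (g h))))) t) (\f.(\g.(\h.((f h) g))))) (\a.a))
Step 1: (((\g.(\h.((t h) (g h)))) (\f.(\g.(\h.((f h) g))))) (\a.a))
Step 2: ((\h.((t h) ((\f.(\g.(\h.((f h) g)))) h))) (\a.a))
Step 3: ((t (\a.a)) ((\f.(\g.(\h.((f h) g)))) (\a.a)))

Answer: ((t (\a.a)) ((\f.(\g.(\h.((f h) g)))) (\a.a)))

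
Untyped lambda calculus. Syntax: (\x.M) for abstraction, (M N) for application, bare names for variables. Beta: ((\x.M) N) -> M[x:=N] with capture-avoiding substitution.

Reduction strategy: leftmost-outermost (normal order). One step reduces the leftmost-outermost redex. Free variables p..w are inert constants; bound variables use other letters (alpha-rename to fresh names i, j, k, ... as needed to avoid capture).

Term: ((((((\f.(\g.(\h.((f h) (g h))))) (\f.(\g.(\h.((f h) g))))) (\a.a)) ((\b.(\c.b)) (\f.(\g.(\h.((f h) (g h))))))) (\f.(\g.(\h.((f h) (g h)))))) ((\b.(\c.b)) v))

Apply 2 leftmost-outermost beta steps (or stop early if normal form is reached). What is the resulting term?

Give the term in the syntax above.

Step 0: ((((((\f.(\g.(\h.((f h) (g h))))) (\f.(\g.(\h.((f h) g))))) (\a.a)) ((\b.(\c.b)) (\f.(\g.(\h.((f h) (g h))))))) (\f.(\g.(\h.((f h) (g h)))))) ((\b.(\c.b)) v))
Step 1: (((((\g.(\h.(((\f.(\g.(\h.((f h) g)))) h) (g h)))) (\a.a)) ((\b.(\c.b)) (\f.(\g.(\h.((f h) (g h))))))) (\f.(\g.(\h.((f h) (g h)))))) ((\b.(\c.b)) v))
Step 2: ((((\h.(((\f.(\g.(\h.((f h) g)))) h) ((\a.a) h))) ((\b.(\c.b)) (\f.(\g.(\h.((f h) (g h))))))) (\f.(\g.(\h.((f h) (g h)))))) ((\b.(\c.b)) v))

Answer: ((((\h.(((\f.(\g.(\h.((f h) g)))) h) ((\a.a) h))) ((\b.(\c.b)) (\f.(\g.(\h.((f h) (g h))))))) (\f.(\g.(\h.((f h) (g h)))))) ((\b.(\c.b)) v))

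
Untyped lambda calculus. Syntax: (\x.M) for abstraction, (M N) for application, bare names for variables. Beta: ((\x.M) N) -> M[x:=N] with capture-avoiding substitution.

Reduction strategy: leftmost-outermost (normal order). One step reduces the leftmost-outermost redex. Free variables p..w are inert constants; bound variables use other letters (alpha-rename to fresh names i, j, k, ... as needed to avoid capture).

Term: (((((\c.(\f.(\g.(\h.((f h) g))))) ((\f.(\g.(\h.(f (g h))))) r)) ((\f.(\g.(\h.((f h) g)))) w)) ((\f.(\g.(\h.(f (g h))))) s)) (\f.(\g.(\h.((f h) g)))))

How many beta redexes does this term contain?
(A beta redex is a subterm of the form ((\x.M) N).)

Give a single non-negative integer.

Term: (((((\c.(\f.(\g.(\h.((f h) g))))) ((\f.(\g.(\h.(f (g h))))) r)) ((\f.(\g.(\h.((f h) g)))) w)) ((\f.(\g.(\h.(f (g h))))) s)) (\f.(\g.(\h.((f h) g)))))
  Redex: ((\c.(\f.(\g.(\h.((f h) g))))) ((\f.(\g.(\h.(f (g h))))) r))
  Redex: ((\f.(\g.(\h.(f (g h))))) r)
  Redex: ((\f.(\g.(\h.((f h) g)))) w)
  Redex: ((\f.(\g.(\h.(f (g h))))) s)
Total redexes: 4

Answer: 4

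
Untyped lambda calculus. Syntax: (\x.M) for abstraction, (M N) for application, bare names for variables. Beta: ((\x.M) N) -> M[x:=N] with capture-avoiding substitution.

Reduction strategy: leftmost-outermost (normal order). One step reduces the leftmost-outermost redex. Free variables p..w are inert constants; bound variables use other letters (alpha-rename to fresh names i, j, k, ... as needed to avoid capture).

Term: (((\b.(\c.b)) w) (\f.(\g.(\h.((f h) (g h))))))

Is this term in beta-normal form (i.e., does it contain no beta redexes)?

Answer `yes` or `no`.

Answer: no

Derivation:
Term: (((\b.(\c.b)) w) (\f.(\g.(\h.((f h) (g h))))))
Found 1 beta redex(es).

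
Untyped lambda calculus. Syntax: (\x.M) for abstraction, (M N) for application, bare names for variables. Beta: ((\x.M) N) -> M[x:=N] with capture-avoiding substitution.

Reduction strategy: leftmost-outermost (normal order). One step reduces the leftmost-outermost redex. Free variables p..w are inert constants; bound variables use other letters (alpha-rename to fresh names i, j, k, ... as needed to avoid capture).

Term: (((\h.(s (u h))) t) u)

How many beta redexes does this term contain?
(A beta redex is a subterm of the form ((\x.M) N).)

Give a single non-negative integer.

Answer: 1

Derivation:
Term: (((\h.(s (u h))) t) u)
  Redex: ((\h.(s (u h))) t)
Total redexes: 1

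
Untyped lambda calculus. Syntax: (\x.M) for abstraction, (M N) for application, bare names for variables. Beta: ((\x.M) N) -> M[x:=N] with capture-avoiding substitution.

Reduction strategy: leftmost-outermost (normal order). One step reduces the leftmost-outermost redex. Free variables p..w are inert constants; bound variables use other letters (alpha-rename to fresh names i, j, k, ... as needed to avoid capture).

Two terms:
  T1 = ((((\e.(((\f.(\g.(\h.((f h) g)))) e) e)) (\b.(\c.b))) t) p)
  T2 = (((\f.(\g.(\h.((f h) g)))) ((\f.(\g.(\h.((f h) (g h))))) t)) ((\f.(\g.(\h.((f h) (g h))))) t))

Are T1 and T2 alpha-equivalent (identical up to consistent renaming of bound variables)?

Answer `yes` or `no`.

Answer: no

Derivation:
Term 1: ((((\e.(((\f.(\g.(\h.((f h) g)))) e) e)) (\b.(\c.b))) t) p)
Term 2: (((\f.(\g.(\h.((f h) g)))) ((\f.(\g.(\h.((f h) (g h))))) t)) ((\f.(\g.(\h.((f h) (g h))))) t))
Alpha-equivalence: compare structure up to binder renaming.
Result: False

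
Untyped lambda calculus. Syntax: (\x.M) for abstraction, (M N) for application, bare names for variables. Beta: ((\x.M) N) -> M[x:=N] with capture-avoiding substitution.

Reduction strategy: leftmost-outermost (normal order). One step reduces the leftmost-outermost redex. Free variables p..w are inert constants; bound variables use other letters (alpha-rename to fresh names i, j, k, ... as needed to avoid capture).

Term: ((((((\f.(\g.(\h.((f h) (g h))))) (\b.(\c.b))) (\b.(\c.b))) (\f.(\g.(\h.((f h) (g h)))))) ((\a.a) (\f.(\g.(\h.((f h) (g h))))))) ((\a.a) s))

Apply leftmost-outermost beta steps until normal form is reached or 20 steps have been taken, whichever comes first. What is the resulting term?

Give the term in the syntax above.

Answer: (\h.(\i.((h i) ((s h) i))))

Derivation:
Step 0: ((((((\f.(\g.(\h.((f h) (g h))))) (\b.(\c.b))) (\b.(\c.b))) (\f.(\g.(\h.((f h) (g h)))))) ((\a.a) (\f.(\g.(\h.((f h) (g h))))))) ((\a.a) s))
Step 1: (((((\g.(\h.(((\b.(\c.b)) h) (g h)))) (\b.(\c.b))) (\f.(\g.(\h.((f h) (g h)))))) ((\a.a) (\f.(\g.(\h.((f h) (g h))))))) ((\a.a) s))
Step 2: ((((\h.(((\b.(\c.b)) h) ((\b.(\c.b)) h))) (\f.(\g.(\h.((f h) (g h)))))) ((\a.a) (\f.(\g.(\h.((f h) (g h))))))) ((\a.a) s))
Step 3: (((((\b.(\c.b)) (\f.(\g.(\h.((f h) (g h)))))) ((\b.(\c.b)) (\f.(\g.(\h.((f h) (g h))))))) ((\a.a) (\f.(\g.(\h.((f h) (g h))))))) ((\a.a) s))
Step 4: ((((\c.(\f.(\g.(\h.((f h) (g h)))))) ((\b.(\c.b)) (\f.(\g.(\h.((f h) (g h))))))) ((\a.a) (\f.(\g.(\h.((f h) (g h))))))) ((\a.a) s))
Step 5: (((\f.(\g.(\h.((f h) (g h))))) ((\a.a) (\f.(\g.(\h.((f h) (g h))))))) ((\a.a) s))
Step 6: ((\g.(\h.((((\a.a) (\f.(\g.(\h.((f h) (g h)))))) h) (g h)))) ((\a.a) s))
Step 7: (\h.((((\a.a) (\f.(\g.(\h.((f h) (g h)))))) h) (((\a.a) s) h)))
Step 8: (\h.(((\f.(\g.(\h.((f h) (g h))))) h) (((\a.a) s) h)))
Step 9: (\h.((\g.(\i.((h i) (g i)))) (((\a.a) s) h)))
Step 10: (\h.(\i.((h i) ((((\a.a) s) h) i))))
Step 11: (\h.(\i.((h i) ((s h) i))))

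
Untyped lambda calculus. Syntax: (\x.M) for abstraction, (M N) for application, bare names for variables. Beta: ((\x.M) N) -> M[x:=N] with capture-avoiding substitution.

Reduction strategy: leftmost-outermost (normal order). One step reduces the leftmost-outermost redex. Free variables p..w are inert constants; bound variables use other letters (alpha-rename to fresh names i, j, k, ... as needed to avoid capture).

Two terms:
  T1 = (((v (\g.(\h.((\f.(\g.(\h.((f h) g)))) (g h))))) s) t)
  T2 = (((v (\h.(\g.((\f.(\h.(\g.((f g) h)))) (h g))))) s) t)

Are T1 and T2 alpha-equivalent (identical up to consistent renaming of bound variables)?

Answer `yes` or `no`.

Term 1: (((v (\g.(\h.((\f.(\g.(\h.((f h) g)))) (g h))))) s) t)
Term 2: (((v (\h.(\g.((\f.(\h.(\g.((f g) h)))) (h g))))) s) t)
Alpha-equivalence: compare structure up to binder renaming.
Result: True

Answer: yes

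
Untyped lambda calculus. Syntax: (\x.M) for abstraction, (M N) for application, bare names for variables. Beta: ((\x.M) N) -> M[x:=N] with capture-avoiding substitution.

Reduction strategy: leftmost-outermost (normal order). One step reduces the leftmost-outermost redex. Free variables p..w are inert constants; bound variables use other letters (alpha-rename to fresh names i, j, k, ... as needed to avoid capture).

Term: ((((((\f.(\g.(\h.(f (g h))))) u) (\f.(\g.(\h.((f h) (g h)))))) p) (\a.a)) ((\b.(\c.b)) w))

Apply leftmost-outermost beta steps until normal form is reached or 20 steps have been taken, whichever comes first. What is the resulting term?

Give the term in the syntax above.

Step 0: ((((((\f.(\g.(\h.(f (g h))))) u) (\f.(\g.(\h.((f h) (g h)))))) p) (\a.a)) ((\b.(\c.b)) w))
Step 1: (((((\g.(\h.(u (g h)))) (\f.(\g.(\h.((f h) (g h)))))) p) (\a.a)) ((\b.(\c.b)) w))
Step 2: ((((\h.(u ((\f.(\g.(\h.((f h) (g h))))) h))) p) (\a.a)) ((\b.(\c.b)) w))
Step 3: (((u ((\f.(\g.(\h.((f h) (g h))))) p)) (\a.a)) ((\b.(\c.b)) w))
Step 4: (((u (\g.(\h.((p h) (g h))))) (\a.a)) ((\b.(\c.b)) w))
Step 5: (((u (\g.(\h.((p h) (g h))))) (\a.a)) (\c.w))

Answer: (((u (\g.(\h.((p h) (g h))))) (\a.a)) (\c.w))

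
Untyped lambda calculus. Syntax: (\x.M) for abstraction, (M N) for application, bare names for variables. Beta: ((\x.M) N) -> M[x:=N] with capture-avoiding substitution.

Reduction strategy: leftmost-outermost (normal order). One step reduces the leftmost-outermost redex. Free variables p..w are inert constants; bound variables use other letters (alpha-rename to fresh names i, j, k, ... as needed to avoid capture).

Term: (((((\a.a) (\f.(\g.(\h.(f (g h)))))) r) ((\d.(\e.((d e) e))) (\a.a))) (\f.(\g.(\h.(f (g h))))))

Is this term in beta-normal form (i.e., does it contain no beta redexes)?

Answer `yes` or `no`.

Term: (((((\a.a) (\f.(\g.(\h.(f (g h)))))) r) ((\d.(\e.((d e) e))) (\a.a))) (\f.(\g.(\h.(f (g h))))))
Found 2 beta redex(es).

Answer: no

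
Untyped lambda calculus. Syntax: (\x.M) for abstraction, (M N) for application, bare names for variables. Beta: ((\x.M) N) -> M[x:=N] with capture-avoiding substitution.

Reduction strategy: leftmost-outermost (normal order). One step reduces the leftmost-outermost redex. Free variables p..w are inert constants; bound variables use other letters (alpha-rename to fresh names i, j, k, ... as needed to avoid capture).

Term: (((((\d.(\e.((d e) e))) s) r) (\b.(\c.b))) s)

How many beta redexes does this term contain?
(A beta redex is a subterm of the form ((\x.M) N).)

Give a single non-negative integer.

Term: (((((\d.(\e.((d e) e))) s) r) (\b.(\c.b))) s)
  Redex: ((\d.(\e.((d e) e))) s)
Total redexes: 1

Answer: 1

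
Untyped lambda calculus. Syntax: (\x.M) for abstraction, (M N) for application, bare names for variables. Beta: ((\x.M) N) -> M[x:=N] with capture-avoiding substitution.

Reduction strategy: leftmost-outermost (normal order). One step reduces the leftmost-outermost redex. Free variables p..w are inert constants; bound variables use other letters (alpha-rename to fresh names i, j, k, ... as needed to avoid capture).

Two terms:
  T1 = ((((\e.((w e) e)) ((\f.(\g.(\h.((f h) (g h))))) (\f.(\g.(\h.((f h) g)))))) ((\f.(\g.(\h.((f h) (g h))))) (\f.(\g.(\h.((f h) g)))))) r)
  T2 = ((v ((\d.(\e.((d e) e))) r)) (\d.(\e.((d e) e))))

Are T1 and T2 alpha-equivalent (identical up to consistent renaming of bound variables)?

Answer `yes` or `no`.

Answer: no

Derivation:
Term 1: ((((\e.((w e) e)) ((\f.(\g.(\h.((f h) (g h))))) (\f.(\g.(\h.((f h) g)))))) ((\f.(\g.(\h.((f h) (g h))))) (\f.(\g.(\h.((f h) g)))))) r)
Term 2: ((v ((\d.(\e.((d e) e))) r)) (\d.(\e.((d e) e))))
Alpha-equivalence: compare structure up to binder renaming.
Result: False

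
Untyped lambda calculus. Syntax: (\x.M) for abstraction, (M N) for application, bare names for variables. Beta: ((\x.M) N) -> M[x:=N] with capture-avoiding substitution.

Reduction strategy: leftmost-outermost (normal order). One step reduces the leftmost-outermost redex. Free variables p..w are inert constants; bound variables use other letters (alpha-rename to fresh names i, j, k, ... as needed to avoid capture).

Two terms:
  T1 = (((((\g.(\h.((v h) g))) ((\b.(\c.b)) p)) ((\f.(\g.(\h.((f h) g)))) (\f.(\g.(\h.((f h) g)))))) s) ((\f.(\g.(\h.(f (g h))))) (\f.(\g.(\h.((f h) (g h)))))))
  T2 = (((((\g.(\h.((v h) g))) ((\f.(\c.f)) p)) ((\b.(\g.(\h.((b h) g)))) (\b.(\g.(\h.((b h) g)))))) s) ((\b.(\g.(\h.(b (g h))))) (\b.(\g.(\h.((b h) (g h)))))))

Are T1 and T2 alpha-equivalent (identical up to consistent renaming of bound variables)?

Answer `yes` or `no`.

Term 1: (((((\g.(\h.((v h) g))) ((\b.(\c.b)) p)) ((\f.(\g.(\h.((f h) g)))) (\f.(\g.(\h.((f h) g)))))) s) ((\f.(\g.(\h.(f (g h))))) (\f.(\g.(\h.((f h) (g h)))))))
Term 2: (((((\g.(\h.((v h) g))) ((\f.(\c.f)) p)) ((\b.(\g.(\h.((b h) g)))) (\b.(\g.(\h.((b h) g)))))) s) ((\b.(\g.(\h.(b (g h))))) (\b.(\g.(\h.((b h) (g h)))))))
Alpha-equivalence: compare structure up to binder renaming.
Result: True

Answer: yes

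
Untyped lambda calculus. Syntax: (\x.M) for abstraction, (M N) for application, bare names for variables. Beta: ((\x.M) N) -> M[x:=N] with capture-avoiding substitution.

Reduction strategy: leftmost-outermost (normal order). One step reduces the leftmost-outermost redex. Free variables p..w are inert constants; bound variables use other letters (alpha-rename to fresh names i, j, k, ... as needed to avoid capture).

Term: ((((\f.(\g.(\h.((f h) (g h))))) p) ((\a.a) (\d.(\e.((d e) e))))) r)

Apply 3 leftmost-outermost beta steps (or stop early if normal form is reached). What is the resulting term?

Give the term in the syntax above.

Step 0: ((((\f.(\g.(\h.((f h) (g h))))) p) ((\a.a) (\d.(\e.((d e) e))))) r)
Step 1: (((\g.(\h.((p h) (g h)))) ((\a.a) (\d.(\e.((d e) e))))) r)
Step 2: ((\h.((p h) (((\a.a) (\d.(\e.((d e) e)))) h))) r)
Step 3: ((p r) (((\a.a) (\d.(\e.((d e) e)))) r))

Answer: ((p r) (((\a.a) (\d.(\e.((d e) e)))) r))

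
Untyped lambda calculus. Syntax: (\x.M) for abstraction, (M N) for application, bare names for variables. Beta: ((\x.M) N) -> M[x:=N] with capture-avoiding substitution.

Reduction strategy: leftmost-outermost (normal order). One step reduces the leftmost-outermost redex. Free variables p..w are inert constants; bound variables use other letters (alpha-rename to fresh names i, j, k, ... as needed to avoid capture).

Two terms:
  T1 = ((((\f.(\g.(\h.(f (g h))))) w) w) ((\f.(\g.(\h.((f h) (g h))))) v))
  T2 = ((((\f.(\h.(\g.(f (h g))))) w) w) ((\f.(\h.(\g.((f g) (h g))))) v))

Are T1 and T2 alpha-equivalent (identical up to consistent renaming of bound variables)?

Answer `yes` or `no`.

Term 1: ((((\f.(\g.(\h.(f (g h))))) w) w) ((\f.(\g.(\h.((f h) (g h))))) v))
Term 2: ((((\f.(\h.(\g.(f (h g))))) w) w) ((\f.(\h.(\g.((f g) (h g))))) v))
Alpha-equivalence: compare structure up to binder renaming.
Result: True

Answer: yes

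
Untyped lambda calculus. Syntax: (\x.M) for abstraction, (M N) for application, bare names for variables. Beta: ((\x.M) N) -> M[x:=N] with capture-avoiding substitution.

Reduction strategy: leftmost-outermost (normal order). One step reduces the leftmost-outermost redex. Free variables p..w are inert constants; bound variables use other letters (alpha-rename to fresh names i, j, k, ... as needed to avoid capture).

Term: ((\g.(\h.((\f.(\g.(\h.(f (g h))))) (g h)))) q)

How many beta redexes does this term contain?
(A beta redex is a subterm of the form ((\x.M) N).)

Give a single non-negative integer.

Answer: 2

Derivation:
Term: ((\g.(\h.((\f.(\g.(\h.(f (g h))))) (g h)))) q)
  Redex: ((\g.(\h.((\f.(\g.(\h.(f (g h))))) (g h)))) q)
  Redex: ((\f.(\g.(\h.(f (g h))))) (g h))
Total redexes: 2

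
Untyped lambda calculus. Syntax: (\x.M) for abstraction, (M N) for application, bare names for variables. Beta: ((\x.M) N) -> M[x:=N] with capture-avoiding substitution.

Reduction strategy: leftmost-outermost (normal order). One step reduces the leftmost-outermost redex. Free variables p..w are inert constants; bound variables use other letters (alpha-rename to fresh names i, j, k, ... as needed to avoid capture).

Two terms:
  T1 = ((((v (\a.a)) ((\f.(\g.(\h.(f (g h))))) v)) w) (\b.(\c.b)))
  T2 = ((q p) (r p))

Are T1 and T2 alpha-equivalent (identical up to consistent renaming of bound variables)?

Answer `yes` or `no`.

Answer: no

Derivation:
Term 1: ((((v (\a.a)) ((\f.(\g.(\h.(f (g h))))) v)) w) (\b.(\c.b)))
Term 2: ((q p) (r p))
Alpha-equivalence: compare structure up to binder renaming.
Result: False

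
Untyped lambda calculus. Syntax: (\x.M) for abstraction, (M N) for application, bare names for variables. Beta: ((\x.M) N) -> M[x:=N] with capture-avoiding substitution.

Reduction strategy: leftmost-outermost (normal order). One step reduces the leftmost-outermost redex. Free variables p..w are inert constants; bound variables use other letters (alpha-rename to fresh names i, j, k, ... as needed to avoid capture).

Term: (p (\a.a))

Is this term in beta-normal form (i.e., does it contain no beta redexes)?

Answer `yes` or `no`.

Term: (p (\a.a))
No beta redexes found.

Answer: yes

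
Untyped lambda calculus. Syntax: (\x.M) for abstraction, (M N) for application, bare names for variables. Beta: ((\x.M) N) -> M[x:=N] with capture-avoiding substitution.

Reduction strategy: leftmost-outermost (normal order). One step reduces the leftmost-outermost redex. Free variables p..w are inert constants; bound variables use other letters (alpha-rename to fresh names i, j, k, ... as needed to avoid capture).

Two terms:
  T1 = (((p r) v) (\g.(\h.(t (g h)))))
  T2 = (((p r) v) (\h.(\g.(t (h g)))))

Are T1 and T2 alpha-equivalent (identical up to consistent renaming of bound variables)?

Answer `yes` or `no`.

Answer: yes

Derivation:
Term 1: (((p r) v) (\g.(\h.(t (g h)))))
Term 2: (((p r) v) (\h.(\g.(t (h g)))))
Alpha-equivalence: compare structure up to binder renaming.
Result: True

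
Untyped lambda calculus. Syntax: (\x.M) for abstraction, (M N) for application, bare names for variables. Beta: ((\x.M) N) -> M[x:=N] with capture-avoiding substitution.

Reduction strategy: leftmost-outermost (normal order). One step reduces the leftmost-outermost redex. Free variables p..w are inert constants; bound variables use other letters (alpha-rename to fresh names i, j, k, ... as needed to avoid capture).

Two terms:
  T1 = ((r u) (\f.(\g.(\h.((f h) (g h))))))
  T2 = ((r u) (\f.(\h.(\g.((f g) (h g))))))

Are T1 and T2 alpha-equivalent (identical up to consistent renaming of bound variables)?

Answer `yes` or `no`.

Answer: yes

Derivation:
Term 1: ((r u) (\f.(\g.(\h.((f h) (g h))))))
Term 2: ((r u) (\f.(\h.(\g.((f g) (h g))))))
Alpha-equivalence: compare structure up to binder renaming.
Result: True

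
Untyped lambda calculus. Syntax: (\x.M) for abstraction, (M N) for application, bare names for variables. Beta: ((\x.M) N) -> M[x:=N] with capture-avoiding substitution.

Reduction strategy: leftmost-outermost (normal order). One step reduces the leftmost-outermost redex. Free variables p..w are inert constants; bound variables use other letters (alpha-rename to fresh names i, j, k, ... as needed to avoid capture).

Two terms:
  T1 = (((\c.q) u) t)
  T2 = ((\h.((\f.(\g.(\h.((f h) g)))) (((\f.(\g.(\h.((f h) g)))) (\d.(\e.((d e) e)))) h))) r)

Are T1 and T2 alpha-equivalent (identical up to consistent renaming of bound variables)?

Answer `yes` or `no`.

Term 1: (((\c.q) u) t)
Term 2: ((\h.((\f.(\g.(\h.((f h) g)))) (((\f.(\g.(\h.((f h) g)))) (\d.(\e.((d e) e)))) h))) r)
Alpha-equivalence: compare structure up to binder renaming.
Result: False

Answer: no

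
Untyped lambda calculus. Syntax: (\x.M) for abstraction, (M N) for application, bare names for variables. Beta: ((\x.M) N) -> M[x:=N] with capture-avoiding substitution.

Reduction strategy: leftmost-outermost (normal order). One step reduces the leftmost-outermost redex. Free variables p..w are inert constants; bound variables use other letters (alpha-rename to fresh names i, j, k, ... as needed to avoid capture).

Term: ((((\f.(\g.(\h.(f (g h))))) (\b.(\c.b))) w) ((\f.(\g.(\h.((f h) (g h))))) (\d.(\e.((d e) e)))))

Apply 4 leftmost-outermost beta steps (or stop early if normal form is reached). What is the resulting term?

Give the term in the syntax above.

Answer: (\c.(w ((\f.(\g.(\h.((f h) (g h))))) (\d.(\e.((d e) e))))))

Derivation:
Step 0: ((((\f.(\g.(\h.(f (g h))))) (\b.(\c.b))) w) ((\f.(\g.(\h.((f h) (g h))))) (\d.(\e.((d e) e)))))
Step 1: (((\g.(\h.((\b.(\c.b)) (g h)))) w) ((\f.(\g.(\h.((f h) (g h))))) (\d.(\e.((d e) e)))))
Step 2: ((\h.((\b.(\c.b)) (w h))) ((\f.(\g.(\h.((f h) (g h))))) (\d.(\e.((d e) e)))))
Step 3: ((\b.(\c.b)) (w ((\f.(\g.(\h.((f h) (g h))))) (\d.(\e.((d e) e))))))
Step 4: (\c.(w ((\f.(\g.(\h.((f h) (g h))))) (\d.(\e.((d e) e))))))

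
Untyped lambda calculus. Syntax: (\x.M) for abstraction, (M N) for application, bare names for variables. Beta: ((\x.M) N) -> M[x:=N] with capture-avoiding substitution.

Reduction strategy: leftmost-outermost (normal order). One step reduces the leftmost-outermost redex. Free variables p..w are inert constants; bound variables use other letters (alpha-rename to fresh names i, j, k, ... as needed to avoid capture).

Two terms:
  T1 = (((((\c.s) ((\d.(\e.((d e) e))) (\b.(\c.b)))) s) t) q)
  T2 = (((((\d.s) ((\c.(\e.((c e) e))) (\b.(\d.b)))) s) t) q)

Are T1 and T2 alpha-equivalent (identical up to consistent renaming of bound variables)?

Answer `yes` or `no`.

Answer: yes

Derivation:
Term 1: (((((\c.s) ((\d.(\e.((d e) e))) (\b.(\c.b)))) s) t) q)
Term 2: (((((\d.s) ((\c.(\e.((c e) e))) (\b.(\d.b)))) s) t) q)
Alpha-equivalence: compare structure up to binder renaming.
Result: True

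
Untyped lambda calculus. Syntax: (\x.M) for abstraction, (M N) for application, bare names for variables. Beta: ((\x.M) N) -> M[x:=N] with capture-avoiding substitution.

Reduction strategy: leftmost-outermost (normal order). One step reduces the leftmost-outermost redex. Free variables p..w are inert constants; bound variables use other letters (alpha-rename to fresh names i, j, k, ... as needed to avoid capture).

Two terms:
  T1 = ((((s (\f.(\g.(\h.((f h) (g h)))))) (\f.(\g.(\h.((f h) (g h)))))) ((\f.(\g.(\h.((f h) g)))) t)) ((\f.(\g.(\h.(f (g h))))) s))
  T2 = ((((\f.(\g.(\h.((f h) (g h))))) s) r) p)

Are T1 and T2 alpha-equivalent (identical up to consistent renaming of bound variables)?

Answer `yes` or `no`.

Term 1: ((((s (\f.(\g.(\h.((f h) (g h)))))) (\f.(\g.(\h.((f h) (g h)))))) ((\f.(\g.(\h.((f h) g)))) t)) ((\f.(\g.(\h.(f (g h))))) s))
Term 2: ((((\f.(\g.(\h.((f h) (g h))))) s) r) p)
Alpha-equivalence: compare structure up to binder renaming.
Result: False

Answer: no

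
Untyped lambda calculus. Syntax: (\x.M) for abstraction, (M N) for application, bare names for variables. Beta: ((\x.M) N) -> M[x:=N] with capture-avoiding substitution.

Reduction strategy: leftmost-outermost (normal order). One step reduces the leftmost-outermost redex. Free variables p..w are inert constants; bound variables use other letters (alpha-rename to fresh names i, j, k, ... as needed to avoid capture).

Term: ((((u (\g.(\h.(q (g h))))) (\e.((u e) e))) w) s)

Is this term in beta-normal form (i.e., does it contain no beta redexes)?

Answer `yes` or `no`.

Term: ((((u (\g.(\h.(q (g h))))) (\e.((u e) e))) w) s)
No beta redexes found.

Answer: yes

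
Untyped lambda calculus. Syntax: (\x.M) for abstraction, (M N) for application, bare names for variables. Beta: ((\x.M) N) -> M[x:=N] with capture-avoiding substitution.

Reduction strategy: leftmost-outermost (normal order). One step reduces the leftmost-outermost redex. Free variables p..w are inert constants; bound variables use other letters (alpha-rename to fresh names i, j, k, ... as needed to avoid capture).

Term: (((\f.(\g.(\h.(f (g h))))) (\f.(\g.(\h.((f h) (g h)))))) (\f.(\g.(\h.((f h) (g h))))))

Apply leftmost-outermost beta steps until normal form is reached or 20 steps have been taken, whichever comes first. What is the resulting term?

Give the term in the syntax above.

Step 0: (((\f.(\g.(\h.(f (g h))))) (\f.(\g.(\h.((f h) (g h)))))) (\f.(\g.(\h.((f h) (g h))))))
Step 1: ((\g.(\h.((\f.(\g.(\h.((f h) (g h))))) (g h)))) (\f.(\g.(\h.((f h) (g h))))))
Step 2: (\h.((\f.(\g.(\h.((f h) (g h))))) ((\f.(\g.(\h.((f h) (g h))))) h)))
Step 3: (\h.(\g.(\i.((((\f.(\g.(\h.((f h) (g h))))) h) i) (g i)))))
Step 4: (\h.(\g.(\i.(((\g.(\i.((h i) (g i)))) i) (g i)))))
Step 5: (\h.(\g.(\i.((\j.((h j) (i j))) (g i)))))
Step 6: (\h.(\g.(\i.((h (g i)) (i (g i))))))

Answer: (\h.(\g.(\i.((h (g i)) (i (g i))))))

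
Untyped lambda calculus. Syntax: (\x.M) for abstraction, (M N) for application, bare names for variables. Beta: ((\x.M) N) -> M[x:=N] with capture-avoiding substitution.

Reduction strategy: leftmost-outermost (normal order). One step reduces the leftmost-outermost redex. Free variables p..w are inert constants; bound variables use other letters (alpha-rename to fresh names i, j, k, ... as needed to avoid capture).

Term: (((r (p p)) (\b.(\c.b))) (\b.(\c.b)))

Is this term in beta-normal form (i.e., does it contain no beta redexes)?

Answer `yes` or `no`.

Answer: yes

Derivation:
Term: (((r (p p)) (\b.(\c.b))) (\b.(\c.b)))
No beta redexes found.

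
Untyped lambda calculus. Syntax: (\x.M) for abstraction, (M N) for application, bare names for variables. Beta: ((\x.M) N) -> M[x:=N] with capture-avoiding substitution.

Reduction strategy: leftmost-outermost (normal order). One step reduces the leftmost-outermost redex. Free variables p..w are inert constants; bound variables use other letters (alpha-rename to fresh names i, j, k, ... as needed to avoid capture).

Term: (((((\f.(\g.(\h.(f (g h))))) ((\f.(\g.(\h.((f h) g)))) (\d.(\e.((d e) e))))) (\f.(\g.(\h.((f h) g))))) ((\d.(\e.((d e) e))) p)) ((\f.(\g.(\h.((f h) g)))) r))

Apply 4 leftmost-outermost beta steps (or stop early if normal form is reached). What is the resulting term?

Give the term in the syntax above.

Answer: (((\g.(\h.(((\d.(\e.((d e) e))) h) g))) ((\f.(\g.(\h.((f h) g)))) ((\d.(\e.((d e) e))) p))) ((\f.(\g.(\h.((f h) g)))) r))

Derivation:
Step 0: (((((\f.(\g.(\h.(f (g h))))) ((\f.(\g.(\h.((f h) g)))) (\d.(\e.((d e) e))))) (\f.(\g.(\h.((f h) g))))) ((\d.(\e.((d e) e))) p)) ((\f.(\g.(\h.((f h) g)))) r))
Step 1: ((((\g.(\h.(((\f.(\g.(\h.((f h) g)))) (\d.(\e.((d e) e)))) (g h)))) (\f.(\g.(\h.((f h) g))))) ((\d.(\e.((d e) e))) p)) ((\f.(\g.(\h.((f h) g)))) r))
Step 2: (((\h.(((\f.(\g.(\h.((f h) g)))) (\d.(\e.((d e) e)))) ((\f.(\g.(\h.((f h) g)))) h))) ((\d.(\e.((d e) e))) p)) ((\f.(\g.(\h.((f h) g)))) r))
Step 3: ((((\f.(\g.(\h.((f h) g)))) (\d.(\e.((d e) e)))) ((\f.(\g.(\h.((f h) g)))) ((\d.(\e.((d e) e))) p))) ((\f.(\g.(\h.((f h) g)))) r))
Step 4: (((\g.(\h.(((\d.(\e.((d e) e))) h) g))) ((\f.(\g.(\h.((f h) g)))) ((\d.(\e.((d e) e))) p))) ((\f.(\g.(\h.((f h) g)))) r))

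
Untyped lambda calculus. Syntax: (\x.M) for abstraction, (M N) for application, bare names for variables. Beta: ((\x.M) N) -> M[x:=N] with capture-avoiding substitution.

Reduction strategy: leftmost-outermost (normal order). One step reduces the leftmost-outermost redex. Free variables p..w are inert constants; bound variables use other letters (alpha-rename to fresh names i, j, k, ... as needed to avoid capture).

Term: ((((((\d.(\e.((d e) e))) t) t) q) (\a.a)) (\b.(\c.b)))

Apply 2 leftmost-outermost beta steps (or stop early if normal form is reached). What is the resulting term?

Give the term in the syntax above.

Step 0: ((((((\d.(\e.((d e) e))) t) t) q) (\a.a)) (\b.(\c.b)))
Step 1: (((((\e.((t e) e)) t) q) (\a.a)) (\b.(\c.b)))
Step 2: (((((t t) t) q) (\a.a)) (\b.(\c.b)))

Answer: (((((t t) t) q) (\a.a)) (\b.(\c.b)))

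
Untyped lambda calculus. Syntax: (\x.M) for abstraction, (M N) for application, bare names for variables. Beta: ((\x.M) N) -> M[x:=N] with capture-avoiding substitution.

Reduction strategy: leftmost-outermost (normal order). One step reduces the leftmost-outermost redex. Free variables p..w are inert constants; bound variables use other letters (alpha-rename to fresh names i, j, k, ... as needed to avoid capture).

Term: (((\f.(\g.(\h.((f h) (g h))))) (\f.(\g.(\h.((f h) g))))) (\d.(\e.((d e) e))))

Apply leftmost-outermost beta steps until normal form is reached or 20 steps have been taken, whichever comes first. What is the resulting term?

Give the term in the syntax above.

Answer: (\h.(\i.((h i) (\e.((h e) e)))))

Derivation:
Step 0: (((\f.(\g.(\h.((f h) (g h))))) (\f.(\g.(\h.((f h) g))))) (\d.(\e.((d e) e))))
Step 1: ((\g.(\h.(((\f.(\g.(\h.((f h) g)))) h) (g h)))) (\d.(\e.((d e) e))))
Step 2: (\h.(((\f.(\g.(\h.((f h) g)))) h) ((\d.(\e.((d e) e))) h)))
Step 3: (\h.((\g.(\i.((h i) g))) ((\d.(\e.((d e) e))) h)))
Step 4: (\h.(\i.((h i) ((\d.(\e.((d e) e))) h))))
Step 5: (\h.(\i.((h i) (\e.((h e) e)))))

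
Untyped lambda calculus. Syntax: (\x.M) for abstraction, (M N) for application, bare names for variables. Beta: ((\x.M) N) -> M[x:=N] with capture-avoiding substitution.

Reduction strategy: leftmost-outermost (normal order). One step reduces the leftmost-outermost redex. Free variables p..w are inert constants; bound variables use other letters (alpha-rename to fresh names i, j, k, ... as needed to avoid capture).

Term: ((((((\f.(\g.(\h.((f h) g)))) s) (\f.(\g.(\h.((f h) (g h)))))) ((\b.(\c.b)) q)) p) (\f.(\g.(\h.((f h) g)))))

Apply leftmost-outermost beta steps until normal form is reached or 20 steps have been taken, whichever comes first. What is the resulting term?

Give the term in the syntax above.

Answer: ((((s (\c.q)) (\f.(\g.(\h.((f h) (g h)))))) p) (\f.(\g.(\h.((f h) g)))))

Derivation:
Step 0: ((((((\f.(\g.(\h.((f h) g)))) s) (\f.(\g.(\h.((f h) (g h)))))) ((\b.(\c.b)) q)) p) (\f.(\g.(\h.((f h) g)))))
Step 1: (((((\g.(\h.((s h) g))) (\f.(\g.(\h.((f h) (g h)))))) ((\b.(\c.b)) q)) p) (\f.(\g.(\h.((f h) g)))))
Step 2: ((((\h.((s h) (\f.(\g.(\h.((f h) (g h))))))) ((\b.(\c.b)) q)) p) (\f.(\g.(\h.((f h) g)))))
Step 3: ((((s ((\b.(\c.b)) q)) (\f.(\g.(\h.((f h) (g h)))))) p) (\f.(\g.(\h.((f h) g)))))
Step 4: ((((s (\c.q)) (\f.(\g.(\h.((f h) (g h)))))) p) (\f.(\g.(\h.((f h) g)))))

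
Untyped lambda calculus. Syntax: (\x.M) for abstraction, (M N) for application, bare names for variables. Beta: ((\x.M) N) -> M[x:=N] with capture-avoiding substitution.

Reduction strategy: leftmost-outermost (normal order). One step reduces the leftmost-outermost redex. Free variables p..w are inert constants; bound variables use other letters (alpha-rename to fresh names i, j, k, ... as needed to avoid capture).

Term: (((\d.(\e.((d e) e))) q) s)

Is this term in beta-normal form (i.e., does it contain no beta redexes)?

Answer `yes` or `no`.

Answer: no

Derivation:
Term: (((\d.(\e.((d e) e))) q) s)
Found 1 beta redex(es).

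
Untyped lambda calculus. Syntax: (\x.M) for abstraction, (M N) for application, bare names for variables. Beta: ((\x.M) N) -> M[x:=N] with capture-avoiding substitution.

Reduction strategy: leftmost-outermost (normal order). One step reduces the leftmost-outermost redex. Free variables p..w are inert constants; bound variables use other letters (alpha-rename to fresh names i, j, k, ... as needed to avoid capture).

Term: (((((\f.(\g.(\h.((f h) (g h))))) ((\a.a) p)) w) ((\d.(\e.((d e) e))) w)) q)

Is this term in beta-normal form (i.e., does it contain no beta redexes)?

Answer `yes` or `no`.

Term: (((((\f.(\g.(\h.((f h) (g h))))) ((\a.a) p)) w) ((\d.(\e.((d e) e))) w)) q)
Found 3 beta redex(es).

Answer: no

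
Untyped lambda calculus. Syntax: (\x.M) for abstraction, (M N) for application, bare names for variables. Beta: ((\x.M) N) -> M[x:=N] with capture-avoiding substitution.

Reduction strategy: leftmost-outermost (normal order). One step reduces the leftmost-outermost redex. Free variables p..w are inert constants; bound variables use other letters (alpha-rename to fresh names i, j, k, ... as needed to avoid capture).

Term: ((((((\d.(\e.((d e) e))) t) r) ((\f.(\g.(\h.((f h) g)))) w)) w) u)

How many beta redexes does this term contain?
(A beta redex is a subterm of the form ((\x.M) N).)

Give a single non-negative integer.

Answer: 2

Derivation:
Term: ((((((\d.(\e.((d e) e))) t) r) ((\f.(\g.(\h.((f h) g)))) w)) w) u)
  Redex: ((\d.(\e.((d e) e))) t)
  Redex: ((\f.(\g.(\h.((f h) g)))) w)
Total redexes: 2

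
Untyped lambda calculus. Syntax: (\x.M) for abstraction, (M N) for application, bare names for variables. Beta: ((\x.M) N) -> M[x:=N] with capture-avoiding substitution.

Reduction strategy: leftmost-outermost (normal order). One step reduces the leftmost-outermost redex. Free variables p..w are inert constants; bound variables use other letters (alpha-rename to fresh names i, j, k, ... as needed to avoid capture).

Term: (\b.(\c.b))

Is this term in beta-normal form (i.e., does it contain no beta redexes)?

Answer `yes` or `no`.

Answer: yes

Derivation:
Term: (\b.(\c.b))
No beta redexes found.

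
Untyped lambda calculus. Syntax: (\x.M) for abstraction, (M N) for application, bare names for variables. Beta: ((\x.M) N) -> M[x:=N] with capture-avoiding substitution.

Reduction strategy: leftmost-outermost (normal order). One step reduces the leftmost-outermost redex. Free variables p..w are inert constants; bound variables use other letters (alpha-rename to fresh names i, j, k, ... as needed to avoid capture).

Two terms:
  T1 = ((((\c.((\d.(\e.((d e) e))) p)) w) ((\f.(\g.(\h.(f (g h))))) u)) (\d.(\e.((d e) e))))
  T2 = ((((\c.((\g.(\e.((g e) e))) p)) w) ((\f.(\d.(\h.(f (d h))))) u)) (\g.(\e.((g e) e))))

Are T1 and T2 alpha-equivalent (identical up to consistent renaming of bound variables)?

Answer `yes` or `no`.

Term 1: ((((\c.((\d.(\e.((d e) e))) p)) w) ((\f.(\g.(\h.(f (g h))))) u)) (\d.(\e.((d e) e))))
Term 2: ((((\c.((\g.(\e.((g e) e))) p)) w) ((\f.(\d.(\h.(f (d h))))) u)) (\g.(\e.((g e) e))))
Alpha-equivalence: compare structure up to binder renaming.
Result: True

Answer: yes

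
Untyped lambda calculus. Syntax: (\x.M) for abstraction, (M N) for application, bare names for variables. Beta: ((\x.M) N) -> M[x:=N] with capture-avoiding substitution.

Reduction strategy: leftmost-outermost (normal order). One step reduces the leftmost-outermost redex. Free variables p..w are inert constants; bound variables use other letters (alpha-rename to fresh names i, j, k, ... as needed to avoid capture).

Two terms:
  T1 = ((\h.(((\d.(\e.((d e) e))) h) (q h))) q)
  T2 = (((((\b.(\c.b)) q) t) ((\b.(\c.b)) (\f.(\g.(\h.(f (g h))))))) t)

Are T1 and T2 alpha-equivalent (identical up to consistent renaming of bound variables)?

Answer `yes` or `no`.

Term 1: ((\h.(((\d.(\e.((d e) e))) h) (q h))) q)
Term 2: (((((\b.(\c.b)) q) t) ((\b.(\c.b)) (\f.(\g.(\h.(f (g h))))))) t)
Alpha-equivalence: compare structure up to binder renaming.
Result: False

Answer: no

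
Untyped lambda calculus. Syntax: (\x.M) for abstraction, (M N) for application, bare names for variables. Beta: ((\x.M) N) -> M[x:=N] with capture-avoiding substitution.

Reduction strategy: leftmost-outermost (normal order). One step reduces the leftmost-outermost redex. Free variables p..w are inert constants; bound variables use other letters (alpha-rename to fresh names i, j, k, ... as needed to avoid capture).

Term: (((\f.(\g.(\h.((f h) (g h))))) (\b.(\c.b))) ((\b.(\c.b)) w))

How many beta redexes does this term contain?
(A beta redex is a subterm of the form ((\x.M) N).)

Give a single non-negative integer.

Term: (((\f.(\g.(\h.((f h) (g h))))) (\b.(\c.b))) ((\b.(\c.b)) w))
  Redex: ((\f.(\g.(\h.((f h) (g h))))) (\b.(\c.b)))
  Redex: ((\b.(\c.b)) w)
Total redexes: 2

Answer: 2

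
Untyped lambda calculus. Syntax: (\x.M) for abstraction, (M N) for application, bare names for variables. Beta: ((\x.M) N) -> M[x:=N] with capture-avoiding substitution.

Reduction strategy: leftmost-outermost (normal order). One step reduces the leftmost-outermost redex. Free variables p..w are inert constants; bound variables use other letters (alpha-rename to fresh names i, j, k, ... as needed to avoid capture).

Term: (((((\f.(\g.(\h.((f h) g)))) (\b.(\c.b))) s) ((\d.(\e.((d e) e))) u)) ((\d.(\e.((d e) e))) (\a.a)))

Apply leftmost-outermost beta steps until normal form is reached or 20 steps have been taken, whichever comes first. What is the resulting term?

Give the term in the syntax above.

Answer: ((u (\e.(e e))) (\e.(e e)))

Derivation:
Step 0: (((((\f.(\g.(\h.((f h) g)))) (\b.(\c.b))) s) ((\d.(\e.((d e) e))) u)) ((\d.(\e.((d e) e))) (\a.a)))
Step 1: ((((\g.(\h.(((\b.(\c.b)) h) g))) s) ((\d.(\e.((d e) e))) u)) ((\d.(\e.((d e) e))) (\a.a)))
Step 2: (((\h.(((\b.(\c.b)) h) s)) ((\d.(\e.((d e) e))) u)) ((\d.(\e.((d e) e))) (\a.a)))
Step 3: ((((\b.(\c.b)) ((\d.(\e.((d e) e))) u)) s) ((\d.(\e.((d e) e))) (\a.a)))
Step 4: (((\c.((\d.(\e.((d e) e))) u)) s) ((\d.(\e.((d e) e))) (\a.a)))
Step 5: (((\d.(\e.((d e) e))) u) ((\d.(\e.((d e) e))) (\a.a)))
Step 6: ((\e.((u e) e)) ((\d.(\e.((d e) e))) (\a.a)))
Step 7: ((u ((\d.(\e.((d e) e))) (\a.a))) ((\d.(\e.((d e) e))) (\a.a)))
Step 8: ((u (\e.(((\a.a) e) e))) ((\d.(\e.((d e) e))) (\a.a)))
Step 9: ((u (\e.(e e))) ((\d.(\e.((d e) e))) (\a.a)))
Step 10: ((u (\e.(e e))) (\e.(((\a.a) e) e)))
Step 11: ((u (\e.(e e))) (\e.(e e)))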